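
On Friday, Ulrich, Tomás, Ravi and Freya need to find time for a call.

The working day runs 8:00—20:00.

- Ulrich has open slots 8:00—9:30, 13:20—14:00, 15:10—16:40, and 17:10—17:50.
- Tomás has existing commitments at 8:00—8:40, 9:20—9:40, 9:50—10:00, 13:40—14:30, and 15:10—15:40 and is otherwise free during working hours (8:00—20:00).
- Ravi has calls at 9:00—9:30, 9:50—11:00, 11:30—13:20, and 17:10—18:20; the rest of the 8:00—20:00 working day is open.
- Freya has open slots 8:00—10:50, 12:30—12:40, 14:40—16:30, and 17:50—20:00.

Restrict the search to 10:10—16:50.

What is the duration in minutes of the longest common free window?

50 minutes

Tomás free within 08:00–20:00: 08:40–09:20, 09:40–09:50, 10:00–13:40, 14:30–15:10, 15:40–20:00.
Ravi free within 08:00–20:00: 08:00–09:00, 09:30–09:50, 11:00–11:30, 13:20–17:10, 18:20–20:00.
Ulrich ∩ Tomás: 08:40–09:20, 13:20–13:40, 15:40–16:40, 17:10–17:50.
Ulrich ∩ Tomás ∩ Ravi: 08:40–09:00, 13:20–13:40, 15:40–16:40.
Ulrich ∩ Tomás ∩ Ravi ∩ Freya: 08:40–09:00, 15:40–16:30.
Restricted to 10:10–16:50: 15:40–16:30.
Single common window of 50 minutes.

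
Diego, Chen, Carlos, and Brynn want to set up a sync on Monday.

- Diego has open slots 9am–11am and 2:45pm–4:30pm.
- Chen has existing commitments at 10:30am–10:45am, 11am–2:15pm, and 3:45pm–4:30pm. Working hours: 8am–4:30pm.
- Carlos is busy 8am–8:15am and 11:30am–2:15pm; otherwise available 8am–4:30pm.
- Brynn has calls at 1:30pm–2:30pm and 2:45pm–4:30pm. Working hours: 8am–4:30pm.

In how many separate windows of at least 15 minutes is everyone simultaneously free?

2

Chen free within 08:00–16:30: 08:00–10:30, 10:45–11:00, 14:15–15:45.
Carlos free within 08:00–16:30: 08:15–11:30, 14:15–16:30.
Brynn free within 08:00–16:30: 08:00–13:30, 14:30–14:45.
Diego ∩ Chen: 09:00–10:30, 10:45–11:00, 14:45–15:45.
Diego ∩ Chen ∩ Carlos: 09:00–10:30, 10:45–11:00, 14:45–15:45.
Diego ∩ Chen ∩ Carlos ∩ Brynn: 09:00–10:30, 10:45–11:00.
Windows ≥ 15 min: 09:00–10:30, 10:45–11:00.
That's 2 windows.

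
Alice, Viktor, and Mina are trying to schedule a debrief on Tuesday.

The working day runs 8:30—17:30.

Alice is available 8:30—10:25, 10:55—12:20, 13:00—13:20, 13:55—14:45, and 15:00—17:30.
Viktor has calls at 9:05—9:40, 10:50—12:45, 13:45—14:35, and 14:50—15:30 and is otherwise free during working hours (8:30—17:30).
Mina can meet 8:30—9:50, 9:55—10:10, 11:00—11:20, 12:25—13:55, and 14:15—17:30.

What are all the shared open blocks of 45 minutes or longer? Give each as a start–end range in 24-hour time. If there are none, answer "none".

Viktor free within 08:30–17:30: 08:30–09:05, 09:40–10:50, 12:45–13:45, 14:35–14:50, 15:30–17:30.
Alice ∩ Viktor: 08:30–09:05, 09:40–10:25, 13:00–13:20, 14:35–14:45, 15:30–17:30.
Alice ∩ Viktor ∩ Mina: 08:30–09:05, 09:40–09:50, 09:55–10:10, 13:00–13:20, 14:35–14:45, 15:30–17:30.
Windows ≥ 45 min: 15:30–17:30.

15:30–17:30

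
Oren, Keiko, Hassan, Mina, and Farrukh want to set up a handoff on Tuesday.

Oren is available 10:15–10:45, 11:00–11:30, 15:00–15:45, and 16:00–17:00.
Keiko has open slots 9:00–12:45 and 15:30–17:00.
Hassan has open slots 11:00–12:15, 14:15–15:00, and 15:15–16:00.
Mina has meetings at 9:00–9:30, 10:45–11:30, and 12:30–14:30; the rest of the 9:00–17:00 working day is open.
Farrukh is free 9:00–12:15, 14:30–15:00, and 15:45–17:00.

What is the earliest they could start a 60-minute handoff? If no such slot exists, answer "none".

none

Mina free within 09:00–17:00: 09:30–10:45, 11:30–12:30, 14:30–17:00.
Oren ∩ Keiko: 10:15–10:45, 11:00–11:30, 15:30–15:45, 16:00–17:00.
Oren ∩ Keiko ∩ Hassan: 11:00–11:30, 15:30–15:45.
Oren ∩ Keiko ∩ Hassan ∩ Mina: 15:30–15:45.
Oren ∩ Keiko ∩ Hassan ∩ Mina ∩ Farrukh: (none).
Windows ≥ 60 min: (none).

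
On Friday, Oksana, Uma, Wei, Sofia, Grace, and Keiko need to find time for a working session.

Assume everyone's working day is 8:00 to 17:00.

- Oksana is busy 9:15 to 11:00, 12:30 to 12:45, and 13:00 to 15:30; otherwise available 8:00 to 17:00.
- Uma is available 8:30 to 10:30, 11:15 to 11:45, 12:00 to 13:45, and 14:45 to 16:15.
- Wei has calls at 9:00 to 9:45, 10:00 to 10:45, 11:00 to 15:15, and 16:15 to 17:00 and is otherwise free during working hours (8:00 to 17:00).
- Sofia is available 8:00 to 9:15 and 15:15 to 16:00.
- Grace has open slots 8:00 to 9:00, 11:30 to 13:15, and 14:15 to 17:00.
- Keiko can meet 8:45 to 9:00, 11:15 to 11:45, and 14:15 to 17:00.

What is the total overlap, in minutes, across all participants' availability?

Oksana free within 08:00–17:00: 08:00–09:15, 11:00–12:30, 12:45–13:00, 15:30–17:00.
Wei free within 08:00–17:00: 08:00–09:00, 09:45–10:00, 10:45–11:00, 15:15–16:15.
Oksana ∩ Uma: 08:30–09:15, 11:15–11:45, 12:00–12:30, 12:45–13:00, 15:30–16:15.
Oksana ∩ Uma ∩ Wei: 08:30–09:00, 15:30–16:15.
Oksana ∩ Uma ∩ Wei ∩ Sofia: 08:30–09:00, 15:30–16:00.
Oksana ∩ Uma ∩ Wei ∩ Sofia ∩ Grace: 08:30–09:00, 15:30–16:00.
Oksana ∩ Uma ∩ Wei ∩ Sofia ∩ Grace ∩ Keiko: 08:45–09:00, 15:30–16:00.
Total common minutes: 15 + 30 = 45.

45 minutes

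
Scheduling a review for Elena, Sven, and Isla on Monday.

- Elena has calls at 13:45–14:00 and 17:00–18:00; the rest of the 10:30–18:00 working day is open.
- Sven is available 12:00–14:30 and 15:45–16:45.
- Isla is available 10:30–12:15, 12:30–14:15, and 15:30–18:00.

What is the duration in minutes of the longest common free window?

Elena free within 10:30–18:00: 10:30–13:45, 14:00–17:00.
Elena ∩ Sven: 12:00–13:45, 14:00–14:30, 15:45–16:45.
Elena ∩ Sven ∩ Isla: 12:00–12:15, 12:30–13:45, 14:00–14:15, 15:45–16:45.
Common window lengths: 15, 75, 15, 60 min; longest is 75.

75 minutes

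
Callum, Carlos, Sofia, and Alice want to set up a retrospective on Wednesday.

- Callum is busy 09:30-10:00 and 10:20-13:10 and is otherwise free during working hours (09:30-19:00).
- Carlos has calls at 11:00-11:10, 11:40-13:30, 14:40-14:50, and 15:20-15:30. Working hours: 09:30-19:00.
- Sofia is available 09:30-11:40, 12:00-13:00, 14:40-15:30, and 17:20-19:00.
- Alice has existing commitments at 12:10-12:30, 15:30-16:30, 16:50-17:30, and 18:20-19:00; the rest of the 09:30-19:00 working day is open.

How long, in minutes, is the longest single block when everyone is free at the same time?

50 minutes

Callum free within 09:30–19:00: 10:00–10:20, 13:10–19:00.
Carlos free within 09:30–19:00: 09:30–11:00, 11:10–11:40, 13:30–14:40, 14:50–15:20, 15:30–19:00.
Alice free within 09:30–19:00: 09:30–12:10, 12:30–15:30, 16:30–16:50, 17:30–18:20.
Callum ∩ Carlos: 10:00–10:20, 13:30–14:40, 14:50–15:20, 15:30–19:00.
Callum ∩ Carlos ∩ Sofia: 10:00–10:20, 14:50–15:20, 17:20–19:00.
Callum ∩ Carlos ∩ Sofia ∩ Alice: 10:00–10:20, 14:50–15:20, 17:30–18:20.
Common window lengths: 20, 30, 50 min; longest is 50.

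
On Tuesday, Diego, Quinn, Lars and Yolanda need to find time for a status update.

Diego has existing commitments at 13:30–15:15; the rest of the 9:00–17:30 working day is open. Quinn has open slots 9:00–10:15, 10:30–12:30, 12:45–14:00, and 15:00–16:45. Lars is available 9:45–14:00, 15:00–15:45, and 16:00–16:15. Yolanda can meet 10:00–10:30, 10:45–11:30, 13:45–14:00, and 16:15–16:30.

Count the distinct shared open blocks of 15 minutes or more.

2

Diego free within 09:00–17:30: 09:00–13:30, 15:15–17:30.
Diego ∩ Quinn: 09:00–10:15, 10:30–12:30, 12:45–13:30, 15:15–16:45.
Diego ∩ Quinn ∩ Lars: 09:45–10:15, 10:30–12:30, 12:45–13:30, 15:15–15:45, 16:00–16:15.
Diego ∩ Quinn ∩ Lars ∩ Yolanda: 10:00–10:15, 10:45–11:30.
Windows ≥ 15 min: 10:00–10:15, 10:45–11:30.
That's 2 windows.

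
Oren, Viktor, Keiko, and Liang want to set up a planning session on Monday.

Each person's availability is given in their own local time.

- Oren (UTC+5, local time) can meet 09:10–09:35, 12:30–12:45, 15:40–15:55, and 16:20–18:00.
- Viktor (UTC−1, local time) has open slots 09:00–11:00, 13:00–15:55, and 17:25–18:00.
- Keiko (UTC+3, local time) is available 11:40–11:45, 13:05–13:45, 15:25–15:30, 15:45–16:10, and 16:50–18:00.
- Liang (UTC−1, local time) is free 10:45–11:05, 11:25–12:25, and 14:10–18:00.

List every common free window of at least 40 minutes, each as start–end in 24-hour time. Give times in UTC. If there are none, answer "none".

Oren → UTC: 04:10–04:35, 07:30–07:45, 10:40–10:55, 11:20–13:00.
Viktor → UTC: 10:00–12:00, 14:00–16:55, 18:25–19:00.
Keiko → UTC: 08:40–08:45, 10:05–10:45, 12:25–12:30, 12:45–13:10, 13:50–15:00.
Liang → UTC: 11:45–12:05, 12:25–13:25, 15:10–19:00.
Oren ∩ Viktor: 10:40–10:55, 11:20–12:00.
Oren ∩ Viktor ∩ Keiko: 10:40–10:45.
Oren ∩ Viktor ∩ Keiko ∩ Liang: (none).
Windows ≥ 40 min: (none).

none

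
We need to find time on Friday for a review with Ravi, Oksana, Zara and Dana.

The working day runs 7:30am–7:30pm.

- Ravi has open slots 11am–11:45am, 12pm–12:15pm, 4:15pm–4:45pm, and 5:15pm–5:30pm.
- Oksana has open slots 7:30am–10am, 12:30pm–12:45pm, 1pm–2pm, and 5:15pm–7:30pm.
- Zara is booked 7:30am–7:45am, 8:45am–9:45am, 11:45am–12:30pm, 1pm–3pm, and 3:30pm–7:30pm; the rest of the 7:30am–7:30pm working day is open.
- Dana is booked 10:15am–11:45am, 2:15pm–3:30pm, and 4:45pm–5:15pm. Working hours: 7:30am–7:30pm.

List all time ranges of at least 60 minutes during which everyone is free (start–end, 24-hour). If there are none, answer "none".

Zara free within 07:30–19:30: 07:45–08:45, 09:45–11:45, 12:30–13:00, 15:00–15:30.
Dana free within 07:30–19:30: 07:30–10:15, 11:45–14:15, 15:30–16:45, 17:15–19:30.
Ravi ∩ Oksana: 17:15–17:30.
Ravi ∩ Oksana ∩ Zara: (none).
Ravi ∩ Oksana ∩ Zara ∩ Dana: (none).
Windows ≥ 60 min: (none).

none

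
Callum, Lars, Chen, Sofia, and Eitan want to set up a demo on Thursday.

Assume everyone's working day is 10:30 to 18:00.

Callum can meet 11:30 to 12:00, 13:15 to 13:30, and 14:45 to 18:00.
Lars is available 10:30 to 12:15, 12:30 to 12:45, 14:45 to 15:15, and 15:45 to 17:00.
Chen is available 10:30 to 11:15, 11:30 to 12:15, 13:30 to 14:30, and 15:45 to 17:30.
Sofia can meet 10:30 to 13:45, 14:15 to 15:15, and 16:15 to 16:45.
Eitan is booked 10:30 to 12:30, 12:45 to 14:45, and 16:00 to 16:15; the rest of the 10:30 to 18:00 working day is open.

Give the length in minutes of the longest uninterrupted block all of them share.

Eitan free within 10:30–18:00: 12:30–12:45, 14:45–16:00, 16:15–18:00.
Callum ∩ Lars: 11:30–12:00, 14:45–15:15, 15:45–17:00.
Callum ∩ Lars ∩ Chen: 11:30–12:00, 15:45–17:00.
Callum ∩ Lars ∩ Chen ∩ Sofia: 11:30–12:00, 16:15–16:45.
Callum ∩ Lars ∩ Chen ∩ Sofia ∩ Eitan: 16:15–16:45.
Single common window of 30 minutes.

30 minutes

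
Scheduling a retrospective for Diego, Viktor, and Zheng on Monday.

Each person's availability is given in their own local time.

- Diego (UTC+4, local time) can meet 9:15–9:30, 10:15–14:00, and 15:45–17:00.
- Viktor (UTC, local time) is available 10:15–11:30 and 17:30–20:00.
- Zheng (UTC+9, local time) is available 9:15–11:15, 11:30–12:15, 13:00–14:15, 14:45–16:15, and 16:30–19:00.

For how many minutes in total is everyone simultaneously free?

Diego → UTC: 05:15–05:30, 06:15–10:00, 11:45–13:00.
Viktor → UTC: 10:15–11:30, 17:30–20:00.
Zheng → UTC: 00:15–02:15, 02:30–03:15, 04:00–05:15, 05:45–07:15, 07:30–10:00.
Diego ∩ Viktor: (none).
Diego ∩ Viktor ∩ Zheng: (none).
Total common minutes: 0.

0 minutes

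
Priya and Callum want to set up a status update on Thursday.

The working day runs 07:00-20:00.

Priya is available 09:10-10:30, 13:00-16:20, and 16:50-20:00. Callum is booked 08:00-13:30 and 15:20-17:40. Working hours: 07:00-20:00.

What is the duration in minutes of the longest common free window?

Callum free within 07:00–20:00: 07:00–08:00, 13:30–15:20, 17:40–20:00.
Priya ∩ Callum: 13:30–15:20, 17:40–20:00.
Common window lengths: 110, 140 min; longest is 140.

140 minutes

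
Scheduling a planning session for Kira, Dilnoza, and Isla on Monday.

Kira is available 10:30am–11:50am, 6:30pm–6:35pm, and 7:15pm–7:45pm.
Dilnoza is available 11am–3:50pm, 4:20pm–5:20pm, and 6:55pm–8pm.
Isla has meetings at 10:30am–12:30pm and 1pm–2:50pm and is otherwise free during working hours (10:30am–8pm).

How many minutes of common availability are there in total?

30 minutes

Isla free within 10:30–20:00: 12:30–13:00, 14:50–20:00.
Kira ∩ Dilnoza: 11:00–11:50, 19:15–19:45.
Kira ∩ Dilnoza ∩ Isla: 19:15–19:45.
Total common minutes: 30.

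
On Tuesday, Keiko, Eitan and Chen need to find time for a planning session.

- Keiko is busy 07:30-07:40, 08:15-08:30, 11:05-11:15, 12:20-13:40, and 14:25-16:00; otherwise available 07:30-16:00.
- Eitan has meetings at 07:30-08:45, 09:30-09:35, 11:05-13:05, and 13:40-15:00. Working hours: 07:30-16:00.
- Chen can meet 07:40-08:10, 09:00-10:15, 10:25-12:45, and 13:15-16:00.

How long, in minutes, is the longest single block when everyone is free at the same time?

Keiko free within 07:30–16:00: 07:40–08:15, 08:30–11:05, 11:15–12:20, 13:40–14:25.
Eitan free within 07:30–16:00: 08:45–09:30, 09:35–11:05, 13:05–13:40, 15:00–16:00.
Keiko ∩ Eitan: 08:45–09:30, 09:35–11:05.
Keiko ∩ Eitan ∩ Chen: 09:00–09:30, 09:35–10:15, 10:25–11:05.
Common window lengths: 30, 40, 40 min; longest is 40.

40 minutes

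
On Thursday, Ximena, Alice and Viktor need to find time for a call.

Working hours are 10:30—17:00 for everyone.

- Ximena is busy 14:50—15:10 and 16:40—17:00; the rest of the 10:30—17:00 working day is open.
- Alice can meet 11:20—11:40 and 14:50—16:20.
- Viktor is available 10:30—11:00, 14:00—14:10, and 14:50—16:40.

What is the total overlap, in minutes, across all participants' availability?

70 minutes

Ximena free within 10:30–17:00: 10:30–14:50, 15:10–16:40.
Ximena ∩ Alice: 11:20–11:40, 15:10–16:20.
Ximena ∩ Alice ∩ Viktor: 15:10–16:20.
Total common minutes: 70.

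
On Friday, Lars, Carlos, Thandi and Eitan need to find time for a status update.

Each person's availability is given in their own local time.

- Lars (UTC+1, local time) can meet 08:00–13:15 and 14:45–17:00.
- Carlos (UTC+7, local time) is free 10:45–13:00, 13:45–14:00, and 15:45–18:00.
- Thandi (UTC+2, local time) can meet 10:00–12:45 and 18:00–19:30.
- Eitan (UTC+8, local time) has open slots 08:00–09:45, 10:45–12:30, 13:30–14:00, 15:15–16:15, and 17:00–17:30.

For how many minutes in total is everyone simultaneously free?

30 minutes

Lars → UTC: 07:00–12:15, 13:45–16:00.
Carlos → UTC: 03:45–06:00, 06:45–07:00, 08:45–11:00.
Thandi → UTC: 08:00–10:45, 16:00–17:30.
Eitan → UTC: 00:00–01:45, 02:45–04:30, 05:30–06:00, 07:15–08:15, 09:00–09:30.
Lars ∩ Carlos: 08:45–11:00.
Lars ∩ Carlos ∩ Thandi: 08:45–10:45.
Lars ∩ Carlos ∩ Thandi ∩ Eitan: 09:00–09:30.
Total common minutes: 30.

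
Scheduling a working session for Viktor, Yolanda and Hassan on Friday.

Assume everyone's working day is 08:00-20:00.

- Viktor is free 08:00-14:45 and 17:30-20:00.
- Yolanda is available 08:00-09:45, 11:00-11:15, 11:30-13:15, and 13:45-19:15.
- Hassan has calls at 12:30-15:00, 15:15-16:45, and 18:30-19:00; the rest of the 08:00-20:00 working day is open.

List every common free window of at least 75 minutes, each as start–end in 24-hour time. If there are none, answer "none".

Hassan free within 08:00–20:00: 08:00–12:30, 15:00–15:15, 16:45–18:30, 19:00–20:00.
Viktor ∩ Yolanda: 08:00–09:45, 11:00–11:15, 11:30–13:15, 13:45–14:45, 17:30–19:15.
Viktor ∩ Yolanda ∩ Hassan: 08:00–09:45, 11:00–11:15, 11:30–12:30, 17:30–18:30, 19:00–19:15.
Windows ≥ 75 min: 08:00–09:45.

08:00–09:45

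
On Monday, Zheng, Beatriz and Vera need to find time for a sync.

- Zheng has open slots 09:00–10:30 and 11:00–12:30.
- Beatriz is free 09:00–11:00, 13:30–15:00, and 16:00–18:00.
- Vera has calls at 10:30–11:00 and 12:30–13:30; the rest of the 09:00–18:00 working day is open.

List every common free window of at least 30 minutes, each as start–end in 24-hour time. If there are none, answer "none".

09:00–10:30

Vera free within 09:00–18:00: 09:00–10:30, 11:00–12:30, 13:30–18:00.
Zheng ∩ Beatriz: 09:00–10:30.
Zheng ∩ Beatriz ∩ Vera: 09:00–10:30.
Windows ≥ 30 min: 09:00–10:30.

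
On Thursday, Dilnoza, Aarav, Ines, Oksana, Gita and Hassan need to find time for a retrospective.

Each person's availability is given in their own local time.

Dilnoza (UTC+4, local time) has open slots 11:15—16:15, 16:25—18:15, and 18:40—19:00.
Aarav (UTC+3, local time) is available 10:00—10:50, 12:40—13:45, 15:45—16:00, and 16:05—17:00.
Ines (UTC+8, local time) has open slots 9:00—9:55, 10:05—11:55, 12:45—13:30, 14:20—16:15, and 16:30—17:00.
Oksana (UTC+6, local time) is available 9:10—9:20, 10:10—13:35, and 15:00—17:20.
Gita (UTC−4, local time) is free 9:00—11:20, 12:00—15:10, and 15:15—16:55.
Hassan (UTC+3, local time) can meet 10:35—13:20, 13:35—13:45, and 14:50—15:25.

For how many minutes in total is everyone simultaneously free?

Dilnoza → UTC: 07:15–12:15, 12:25–14:15, 14:40–15:00.
Aarav → UTC: 07:00–07:50, 09:40–10:45, 12:45–13:00, 13:05–14:00.
Ines → UTC: 01:00–01:55, 02:05–03:55, 04:45–05:30, 06:20–08:15, 08:30–09:00.
Oksana → UTC: 03:10–03:20, 04:10–07:35, 09:00–11:20.
Gita → UTC: 13:00–15:20, 16:00–19:10, 19:15–20:55.
Hassan → UTC: 07:35–10:20, 10:35–10:45, 11:50–12:25.
Dilnoza ∩ Aarav: 07:15–07:50, 09:40–10:45, 12:45–13:00, 13:05–14:00.
Dilnoza ∩ Aarav ∩ Ines: 07:15–07:50.
Dilnoza ∩ Aarav ∩ Ines ∩ Oksana: 07:15–07:35.
Dilnoza ∩ Aarav ∩ Ines ∩ Oksana ∩ Gita: (none).
Dilnoza ∩ Aarav ∩ Ines ∩ Oksana ∩ Gita ∩ Hassan: (none).
Total common minutes: 0.

0 minutes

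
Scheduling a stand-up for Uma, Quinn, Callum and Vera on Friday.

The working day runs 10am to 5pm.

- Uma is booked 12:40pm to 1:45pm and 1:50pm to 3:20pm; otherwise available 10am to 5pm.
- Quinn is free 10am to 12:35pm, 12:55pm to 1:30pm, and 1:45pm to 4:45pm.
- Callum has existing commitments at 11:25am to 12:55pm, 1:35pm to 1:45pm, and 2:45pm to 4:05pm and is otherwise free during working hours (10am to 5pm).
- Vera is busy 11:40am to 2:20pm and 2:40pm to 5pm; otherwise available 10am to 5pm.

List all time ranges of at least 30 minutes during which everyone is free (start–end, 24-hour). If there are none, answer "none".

Uma free within 10:00–17:00: 10:00–12:40, 13:45–13:50, 15:20–17:00.
Callum free within 10:00–17:00: 10:00–11:25, 12:55–13:35, 13:45–14:45, 16:05–17:00.
Vera free within 10:00–17:00: 10:00–11:40, 14:20–14:40.
Uma ∩ Quinn: 10:00–12:35, 13:45–13:50, 15:20–16:45.
Uma ∩ Quinn ∩ Callum: 10:00–11:25, 13:45–13:50, 16:05–16:45.
Uma ∩ Quinn ∩ Callum ∩ Vera: 10:00–11:25.
Windows ≥ 30 min: 10:00–11:25.

10:00–11:25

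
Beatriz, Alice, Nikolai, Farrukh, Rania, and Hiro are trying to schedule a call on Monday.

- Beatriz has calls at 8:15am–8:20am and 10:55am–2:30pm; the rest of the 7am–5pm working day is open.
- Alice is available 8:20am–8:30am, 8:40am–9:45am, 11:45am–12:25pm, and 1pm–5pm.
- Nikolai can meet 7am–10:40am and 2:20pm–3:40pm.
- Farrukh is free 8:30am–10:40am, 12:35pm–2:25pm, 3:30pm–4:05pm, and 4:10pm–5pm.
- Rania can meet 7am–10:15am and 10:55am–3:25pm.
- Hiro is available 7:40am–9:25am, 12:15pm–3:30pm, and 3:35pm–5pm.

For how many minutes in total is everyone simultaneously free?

45 minutes

Beatriz free within 07:00–17:00: 07:00–08:15, 08:20–10:55, 14:30–17:00.
Beatriz ∩ Alice: 08:20–08:30, 08:40–09:45, 14:30–17:00.
Beatriz ∩ Alice ∩ Nikolai: 08:20–08:30, 08:40–09:45, 14:30–15:40.
Beatriz ∩ Alice ∩ Nikolai ∩ Farrukh: 08:40–09:45, 15:30–15:40.
Beatriz ∩ Alice ∩ Nikolai ∩ Farrukh ∩ Rania: 08:40–09:45.
Beatriz ∩ Alice ∩ Nikolai ∩ Farrukh ∩ Rania ∩ Hiro: 08:40–09:25.
Total common minutes: 45.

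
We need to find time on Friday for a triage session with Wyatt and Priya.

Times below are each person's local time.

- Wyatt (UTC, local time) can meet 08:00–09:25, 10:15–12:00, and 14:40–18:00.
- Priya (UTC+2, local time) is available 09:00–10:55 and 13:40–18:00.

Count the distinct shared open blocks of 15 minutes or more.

Wyatt → UTC: 08:00–09:25, 10:15–12:00, 14:40–18:00.
Priya → UTC: 07:00–08:55, 11:40–16:00.
Wyatt ∩ Priya: 08:00–08:55, 11:40–12:00, 14:40–16:00.
Windows ≥ 15 min: 08:00–08:55, 11:40–12:00, 14:40–16:00.
That's 3 windows.

3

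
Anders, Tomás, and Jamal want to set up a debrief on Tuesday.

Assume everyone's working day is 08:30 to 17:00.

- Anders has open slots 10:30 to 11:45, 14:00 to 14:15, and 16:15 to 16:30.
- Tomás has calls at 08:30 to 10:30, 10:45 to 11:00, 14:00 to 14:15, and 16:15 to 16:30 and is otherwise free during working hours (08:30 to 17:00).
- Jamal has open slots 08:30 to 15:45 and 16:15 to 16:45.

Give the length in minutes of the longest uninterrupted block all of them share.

Tomás free within 08:30–17:00: 10:30–10:45, 11:00–14:00, 14:15–16:15, 16:30–17:00.
Anders ∩ Tomás: 10:30–10:45, 11:00–11:45.
Anders ∩ Tomás ∩ Jamal: 10:30–10:45, 11:00–11:45.
Common window lengths: 15, 45 min; longest is 45.

45 minutes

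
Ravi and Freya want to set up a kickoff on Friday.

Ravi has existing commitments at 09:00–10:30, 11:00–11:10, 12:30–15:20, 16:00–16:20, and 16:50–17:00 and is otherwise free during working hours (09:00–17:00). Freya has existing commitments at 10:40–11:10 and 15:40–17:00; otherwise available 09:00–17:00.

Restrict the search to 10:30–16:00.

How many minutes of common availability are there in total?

Ravi free within 09:00–17:00: 10:30–11:00, 11:10–12:30, 15:20–16:00, 16:20–16:50.
Freya free within 09:00–17:00: 09:00–10:40, 11:10–15:40.
Ravi ∩ Freya: 10:30–10:40, 11:10–12:30, 15:20–15:40.
Restricted to 10:30–16:00: 10:30–10:40, 11:10–12:30, 15:20–15:40.
Total common minutes: 10 + 80 + 20 = 110.

110 minutes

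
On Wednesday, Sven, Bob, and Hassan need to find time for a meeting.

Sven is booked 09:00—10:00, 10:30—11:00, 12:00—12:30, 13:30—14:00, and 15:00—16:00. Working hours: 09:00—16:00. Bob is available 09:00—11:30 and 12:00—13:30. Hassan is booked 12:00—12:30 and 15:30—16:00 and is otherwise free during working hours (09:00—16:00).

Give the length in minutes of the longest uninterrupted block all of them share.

Sven free within 09:00–16:00: 10:00–10:30, 11:00–12:00, 12:30–13:30, 14:00–15:00.
Hassan free within 09:00–16:00: 09:00–12:00, 12:30–15:30.
Sven ∩ Bob: 10:00–10:30, 11:00–11:30, 12:30–13:30.
Sven ∩ Bob ∩ Hassan: 10:00–10:30, 11:00–11:30, 12:30–13:30.
Common window lengths: 30, 30, 60 min; longest is 60.

60 minutes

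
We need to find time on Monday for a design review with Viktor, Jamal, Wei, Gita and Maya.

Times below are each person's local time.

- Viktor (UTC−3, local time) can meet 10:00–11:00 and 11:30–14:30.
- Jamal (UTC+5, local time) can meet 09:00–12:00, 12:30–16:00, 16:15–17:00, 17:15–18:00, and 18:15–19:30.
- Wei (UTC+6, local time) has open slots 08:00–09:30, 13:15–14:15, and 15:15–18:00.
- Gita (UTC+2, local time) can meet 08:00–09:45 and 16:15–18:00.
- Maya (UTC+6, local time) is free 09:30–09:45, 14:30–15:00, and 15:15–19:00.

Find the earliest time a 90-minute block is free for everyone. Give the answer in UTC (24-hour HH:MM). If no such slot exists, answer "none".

none

Viktor → UTC: 13:00–14:00, 14:30–17:30.
Jamal → UTC: 04:00–07:00, 07:30–11:00, 11:15–12:00, 12:15–13:00, 13:15–14:30.
Wei → UTC: 02:00–03:30, 07:15–08:15, 09:15–12:00.
Gita → UTC: 06:00–07:45, 14:15–16:00.
Maya → UTC: 03:30–03:45, 08:30–09:00, 09:15–13:00.
Viktor ∩ Jamal: 13:15–14:00.
Viktor ∩ Jamal ∩ Wei: (none).
Viktor ∩ Jamal ∩ Wei ∩ Gita: (none).
Viktor ∩ Jamal ∩ Wei ∩ Gita ∩ Maya: (none).
Windows ≥ 90 min: (none).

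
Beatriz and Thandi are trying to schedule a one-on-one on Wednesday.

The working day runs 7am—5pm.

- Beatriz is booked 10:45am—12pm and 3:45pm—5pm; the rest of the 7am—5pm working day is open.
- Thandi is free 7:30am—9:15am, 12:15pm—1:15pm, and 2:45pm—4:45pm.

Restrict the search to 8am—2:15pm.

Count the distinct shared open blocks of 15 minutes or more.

Beatriz free within 07:00–17:00: 07:00–10:45, 12:00–15:45.
Beatriz ∩ Thandi: 07:30–09:15, 12:15–13:15, 14:45–15:45.
Restricted to 08:00–14:15: 08:00–09:15, 12:15–13:15.
Windows ≥ 15 min: 08:00–09:15, 12:15–13:15.
That's 2 windows.

2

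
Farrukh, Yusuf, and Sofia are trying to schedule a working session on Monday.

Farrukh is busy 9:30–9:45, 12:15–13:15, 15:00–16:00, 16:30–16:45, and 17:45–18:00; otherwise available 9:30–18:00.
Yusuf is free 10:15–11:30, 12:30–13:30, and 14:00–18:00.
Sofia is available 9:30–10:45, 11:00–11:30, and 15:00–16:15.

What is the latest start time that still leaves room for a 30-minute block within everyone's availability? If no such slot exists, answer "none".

Farrukh free within 09:30–18:00: 09:45–12:15, 13:15–15:00, 16:00–16:30, 16:45–17:45.
Farrukh ∩ Yusuf: 10:15–11:30, 13:15–13:30, 14:00–15:00, 16:00–16:30, 16:45–17:45.
Farrukh ∩ Yusuf ∩ Sofia: 10:15–10:45, 11:00–11:30, 16:00–16:15.
Windows ≥ 30 min: 10:15–10:45, 11:00–11:30.
Latest start in the last window 11:00–11:30 is 11:30 − 30 min = 11:00.

11:00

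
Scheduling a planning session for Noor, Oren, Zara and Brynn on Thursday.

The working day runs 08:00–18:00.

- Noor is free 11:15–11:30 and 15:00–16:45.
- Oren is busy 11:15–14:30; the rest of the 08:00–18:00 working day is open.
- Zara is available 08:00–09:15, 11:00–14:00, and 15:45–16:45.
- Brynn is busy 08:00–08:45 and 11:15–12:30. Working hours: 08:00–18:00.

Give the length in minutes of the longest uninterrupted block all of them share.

60 minutes

Oren free within 08:00–18:00: 08:00–11:15, 14:30–18:00.
Brynn free within 08:00–18:00: 08:45–11:15, 12:30–18:00.
Noor ∩ Oren: 15:00–16:45.
Noor ∩ Oren ∩ Zara: 15:45–16:45.
Noor ∩ Oren ∩ Zara ∩ Brynn: 15:45–16:45.
Single common window of 60 minutes.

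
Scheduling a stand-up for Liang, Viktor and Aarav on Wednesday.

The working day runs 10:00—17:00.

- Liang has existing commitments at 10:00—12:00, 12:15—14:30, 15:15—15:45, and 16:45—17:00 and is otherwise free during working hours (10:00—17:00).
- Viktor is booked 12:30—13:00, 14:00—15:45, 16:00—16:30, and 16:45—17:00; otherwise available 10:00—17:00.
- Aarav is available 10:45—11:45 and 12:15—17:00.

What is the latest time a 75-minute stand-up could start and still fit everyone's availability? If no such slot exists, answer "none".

none

Liang free within 10:00–17:00: 12:00–12:15, 14:30–15:15, 15:45–16:45.
Viktor free within 10:00–17:00: 10:00–12:30, 13:00–14:00, 15:45–16:00, 16:30–16:45.
Liang ∩ Viktor: 12:00–12:15, 15:45–16:00, 16:30–16:45.
Liang ∩ Viktor ∩ Aarav: 15:45–16:00, 16:30–16:45.
Windows ≥ 75 min: (none).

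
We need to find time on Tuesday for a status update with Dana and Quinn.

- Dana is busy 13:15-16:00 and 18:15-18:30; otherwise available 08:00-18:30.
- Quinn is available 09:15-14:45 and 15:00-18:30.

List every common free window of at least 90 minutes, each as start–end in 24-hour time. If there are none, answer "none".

Dana free within 08:00–18:30: 08:00–13:15, 16:00–18:15.
Dana ∩ Quinn: 09:15–13:15, 16:00–18:15.
Windows ≥ 90 min: 09:15–13:15, 16:00–18:15.

09:15–13:15, 16:00–18:15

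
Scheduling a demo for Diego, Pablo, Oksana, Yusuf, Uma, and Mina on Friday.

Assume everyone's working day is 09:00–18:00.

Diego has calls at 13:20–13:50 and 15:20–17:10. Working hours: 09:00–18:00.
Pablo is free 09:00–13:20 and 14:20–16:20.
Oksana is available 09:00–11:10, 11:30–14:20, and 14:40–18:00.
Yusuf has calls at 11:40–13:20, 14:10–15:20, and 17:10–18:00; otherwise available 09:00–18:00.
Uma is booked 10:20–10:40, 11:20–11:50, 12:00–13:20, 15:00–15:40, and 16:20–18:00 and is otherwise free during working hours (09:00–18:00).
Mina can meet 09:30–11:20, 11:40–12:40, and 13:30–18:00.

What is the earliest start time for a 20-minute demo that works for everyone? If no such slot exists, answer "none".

Diego free within 09:00–18:00: 09:00–13:20, 13:50–15:20, 17:10–18:00.
Yusuf free within 09:00–18:00: 09:00–11:40, 13:20–14:10, 15:20–17:10.
Uma free within 09:00–18:00: 09:00–10:20, 10:40–11:20, 11:50–12:00, 13:20–15:00, 15:40–16:20.
Diego ∩ Pablo: 09:00–13:20, 14:20–15:20.
Diego ∩ Pablo ∩ Oksana: 09:00–11:10, 11:30–13:20, 14:40–15:20.
Diego ∩ Pablo ∩ Oksana ∩ Yusuf: 09:00–11:10, 11:30–11:40.
Diego ∩ Pablo ∩ Oksana ∩ Yusuf ∩ Uma: 09:00–10:20, 10:40–11:10.
Diego ∩ Pablo ∩ Oksana ∩ Yusuf ∩ Uma ∩ Mina: 09:30–10:20, 10:40–11:10.
Windows ≥ 20 min: 09:30–10:20, 10:40–11:10.
Earliest such window starts at 09:30.

09:30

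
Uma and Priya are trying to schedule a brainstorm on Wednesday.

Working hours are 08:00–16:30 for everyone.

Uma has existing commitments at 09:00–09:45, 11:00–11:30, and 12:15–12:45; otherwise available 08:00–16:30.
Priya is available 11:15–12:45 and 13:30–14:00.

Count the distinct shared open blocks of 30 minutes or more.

Uma free within 08:00–16:30: 08:00–09:00, 09:45–11:00, 11:30–12:15, 12:45–16:30.
Uma ∩ Priya: 11:30–12:15, 13:30–14:00.
Windows ≥ 30 min: 11:30–12:15, 13:30–14:00.
That's 2 windows.

2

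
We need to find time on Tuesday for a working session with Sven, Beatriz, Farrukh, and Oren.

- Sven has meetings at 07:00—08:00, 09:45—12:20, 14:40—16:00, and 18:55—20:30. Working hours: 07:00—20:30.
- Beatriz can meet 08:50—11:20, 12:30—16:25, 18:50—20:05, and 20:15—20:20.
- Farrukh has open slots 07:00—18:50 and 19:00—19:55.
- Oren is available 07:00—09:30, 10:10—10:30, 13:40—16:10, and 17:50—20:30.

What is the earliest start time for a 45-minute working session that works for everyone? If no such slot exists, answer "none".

13:40

Sven free within 07:00–20:30: 08:00–09:45, 12:20–14:40, 16:00–18:55.
Sven ∩ Beatriz: 08:50–09:45, 12:30–14:40, 16:00–16:25, 18:50–18:55.
Sven ∩ Beatriz ∩ Farrukh: 08:50–09:45, 12:30–14:40, 16:00–16:25.
Sven ∩ Beatriz ∩ Farrukh ∩ Oren: 08:50–09:30, 13:40–14:40, 16:00–16:10.
Windows ≥ 45 min: 13:40–14:40.
Earliest such window starts at 13:40.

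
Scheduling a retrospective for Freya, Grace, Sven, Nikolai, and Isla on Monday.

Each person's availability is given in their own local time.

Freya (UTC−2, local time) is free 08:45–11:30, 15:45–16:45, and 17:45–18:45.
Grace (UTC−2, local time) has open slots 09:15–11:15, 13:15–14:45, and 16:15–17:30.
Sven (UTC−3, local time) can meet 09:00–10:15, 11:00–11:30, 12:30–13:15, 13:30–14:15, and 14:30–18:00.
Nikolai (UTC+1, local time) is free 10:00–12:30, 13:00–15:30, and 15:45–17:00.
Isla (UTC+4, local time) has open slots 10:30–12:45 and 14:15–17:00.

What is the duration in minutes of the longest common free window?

60 minutes

Freya → UTC: 10:45–13:30, 17:45–18:45, 19:45–20:45.
Grace → UTC: 11:15–13:15, 15:15–16:45, 18:15–19:30.
Sven → UTC: 12:00–13:15, 14:00–14:30, 15:30–16:15, 16:30–17:15, 17:30–21:00.
Nikolai → UTC: 09:00–11:30, 12:00–14:30, 14:45–16:00.
Isla → UTC: 06:30–08:45, 10:15–13:00.
Freya ∩ Grace: 11:15–13:15, 18:15–18:45.
Freya ∩ Grace ∩ Sven: 12:00–13:15, 18:15–18:45.
Freya ∩ Grace ∩ Sven ∩ Nikolai: 12:00–13:15.
Freya ∩ Grace ∩ Sven ∩ Nikolai ∩ Isla: 12:00–13:00.
Single common window of 60 minutes.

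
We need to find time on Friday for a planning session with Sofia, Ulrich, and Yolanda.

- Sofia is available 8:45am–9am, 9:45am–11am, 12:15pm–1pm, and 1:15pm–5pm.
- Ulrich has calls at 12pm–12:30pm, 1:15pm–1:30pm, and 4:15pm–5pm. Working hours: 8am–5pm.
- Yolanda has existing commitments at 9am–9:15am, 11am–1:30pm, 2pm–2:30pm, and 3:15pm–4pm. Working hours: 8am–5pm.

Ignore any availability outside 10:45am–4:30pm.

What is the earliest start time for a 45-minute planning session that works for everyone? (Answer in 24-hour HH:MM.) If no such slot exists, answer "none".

14:30

Ulrich free within 08:00–17:00: 08:00–12:00, 12:30–13:15, 13:30–16:15.
Yolanda free within 08:00–17:00: 08:00–09:00, 09:15–11:00, 13:30–14:00, 14:30–15:15, 16:00–17:00.
Sofia ∩ Ulrich: 08:45–09:00, 09:45–11:00, 12:30–13:00, 13:30–16:15.
Sofia ∩ Ulrich ∩ Yolanda: 08:45–09:00, 09:45–11:00, 13:30–14:00, 14:30–15:15, 16:00–16:15.
Restricted to 10:45–16:30: 10:45–11:00, 13:30–14:00, 14:30–15:15, 16:00–16:15.
Windows ≥ 45 min: 14:30–15:15.
Earliest such window starts at 14:30.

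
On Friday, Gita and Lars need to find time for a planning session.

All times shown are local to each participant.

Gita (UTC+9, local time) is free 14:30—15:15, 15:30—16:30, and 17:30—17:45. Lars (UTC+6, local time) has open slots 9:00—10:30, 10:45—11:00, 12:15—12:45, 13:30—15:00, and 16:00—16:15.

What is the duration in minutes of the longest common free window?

15 minutes

Gita → UTC: 05:30–06:15, 06:30–07:30, 08:30–08:45.
Lars → UTC: 03:00–04:30, 04:45–05:00, 06:15–06:45, 07:30–09:00, 10:00–10:15.
Gita ∩ Lars: 06:30–06:45, 08:30–08:45.
Common window lengths: 15, 15 min; longest is 15.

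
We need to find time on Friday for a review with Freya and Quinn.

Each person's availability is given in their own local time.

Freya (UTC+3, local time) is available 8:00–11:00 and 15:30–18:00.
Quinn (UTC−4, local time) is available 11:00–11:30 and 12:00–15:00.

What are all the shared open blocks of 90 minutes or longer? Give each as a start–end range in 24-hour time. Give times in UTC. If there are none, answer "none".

Freya → UTC: 05:00–08:00, 12:30–15:00.
Quinn → UTC: 15:00–15:30, 16:00–19:00.
Freya ∩ Quinn: (none).
Windows ≥ 90 min: (none).

none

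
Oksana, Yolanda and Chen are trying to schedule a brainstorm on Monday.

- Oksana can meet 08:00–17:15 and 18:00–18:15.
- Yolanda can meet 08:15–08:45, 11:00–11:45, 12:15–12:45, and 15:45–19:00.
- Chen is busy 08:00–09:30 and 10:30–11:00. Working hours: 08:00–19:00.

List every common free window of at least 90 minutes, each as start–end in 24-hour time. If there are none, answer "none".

15:45–17:15

Chen free within 08:00–19:00: 09:30–10:30, 11:00–19:00.
Oksana ∩ Yolanda: 08:15–08:45, 11:00–11:45, 12:15–12:45, 15:45–17:15, 18:00–18:15.
Oksana ∩ Yolanda ∩ Chen: 11:00–11:45, 12:15–12:45, 15:45–17:15, 18:00–18:15.
Windows ≥ 90 min: 15:45–17:15.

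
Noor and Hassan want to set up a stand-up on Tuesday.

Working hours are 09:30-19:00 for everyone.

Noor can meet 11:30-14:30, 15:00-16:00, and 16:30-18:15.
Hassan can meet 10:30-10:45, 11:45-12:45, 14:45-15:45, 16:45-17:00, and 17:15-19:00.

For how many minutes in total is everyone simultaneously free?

180 minutes

Noor ∩ Hassan: 11:45–12:45, 15:00–15:45, 16:45–17:00, 17:15–18:15.
Total common minutes: 60 + 45 + 15 + 60 = 180.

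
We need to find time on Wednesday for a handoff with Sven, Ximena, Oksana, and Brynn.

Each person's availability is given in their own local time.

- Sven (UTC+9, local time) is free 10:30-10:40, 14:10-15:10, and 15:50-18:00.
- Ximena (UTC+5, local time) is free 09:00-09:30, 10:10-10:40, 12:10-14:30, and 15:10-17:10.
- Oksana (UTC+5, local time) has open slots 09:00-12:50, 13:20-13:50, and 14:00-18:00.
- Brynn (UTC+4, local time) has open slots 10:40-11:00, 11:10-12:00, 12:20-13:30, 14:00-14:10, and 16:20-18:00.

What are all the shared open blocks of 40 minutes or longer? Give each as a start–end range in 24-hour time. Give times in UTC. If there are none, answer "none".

07:10–07:50

Sven → UTC: 01:30–01:40, 05:10–06:10, 06:50–09:00.
Ximena → UTC: 04:00–04:30, 05:10–05:40, 07:10–09:30, 10:10–12:10.
Oksana → UTC: 04:00–07:50, 08:20–08:50, 09:00–13:00.
Brynn → UTC: 06:40–07:00, 07:10–08:00, 08:20–09:30, 10:00–10:10, 12:20–14:00.
Sven ∩ Ximena: 05:10–05:40, 07:10–09:00.
Sven ∩ Ximena ∩ Oksana: 05:10–05:40, 07:10–07:50, 08:20–08:50.
Sven ∩ Ximena ∩ Oksana ∩ Brynn: 07:10–07:50, 08:20–08:50.
Windows ≥ 40 min: 07:10–07:50.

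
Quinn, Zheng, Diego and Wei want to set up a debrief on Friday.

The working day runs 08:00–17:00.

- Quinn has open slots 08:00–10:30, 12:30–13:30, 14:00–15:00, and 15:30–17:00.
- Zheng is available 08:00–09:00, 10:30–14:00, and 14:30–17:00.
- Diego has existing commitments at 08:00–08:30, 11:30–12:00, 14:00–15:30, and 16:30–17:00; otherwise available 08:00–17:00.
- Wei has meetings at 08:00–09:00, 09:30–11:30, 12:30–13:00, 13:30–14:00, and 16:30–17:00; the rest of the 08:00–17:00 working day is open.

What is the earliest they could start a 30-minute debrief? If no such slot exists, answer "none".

13:00

Diego free within 08:00–17:00: 08:30–11:30, 12:00–14:00, 15:30–16:30.
Wei free within 08:00–17:00: 09:00–09:30, 11:30–12:30, 13:00–13:30, 14:00–16:30.
Quinn ∩ Zheng: 08:00–09:00, 12:30–13:30, 14:30–15:00, 15:30–17:00.
Quinn ∩ Zheng ∩ Diego: 08:30–09:00, 12:30–13:30, 15:30–16:30.
Quinn ∩ Zheng ∩ Diego ∩ Wei: 13:00–13:30, 15:30–16:30.
Windows ≥ 30 min: 13:00–13:30, 15:30–16:30.
Earliest such window starts at 13:00.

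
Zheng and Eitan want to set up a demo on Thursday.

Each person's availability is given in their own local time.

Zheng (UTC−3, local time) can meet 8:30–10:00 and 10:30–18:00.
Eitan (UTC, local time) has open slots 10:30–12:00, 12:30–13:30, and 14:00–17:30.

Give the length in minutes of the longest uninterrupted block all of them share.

210 minutes

Zheng → UTC: 11:30–13:00, 13:30–21:00.
Eitan → UTC: 10:30–12:00, 12:30–13:30, 14:00–17:30.
Zheng ∩ Eitan: 11:30–12:00, 12:30–13:00, 14:00–17:30.
Common window lengths: 30, 30, 210 min; longest is 210.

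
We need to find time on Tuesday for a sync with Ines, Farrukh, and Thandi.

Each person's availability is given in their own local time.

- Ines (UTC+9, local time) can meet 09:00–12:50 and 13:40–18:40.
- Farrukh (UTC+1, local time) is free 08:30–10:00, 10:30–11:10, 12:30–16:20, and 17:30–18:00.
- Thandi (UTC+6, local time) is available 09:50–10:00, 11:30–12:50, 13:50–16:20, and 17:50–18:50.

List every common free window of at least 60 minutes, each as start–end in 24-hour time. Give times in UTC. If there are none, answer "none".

Ines → UTC: 00:00–03:50, 04:40–09:40.
Farrukh → UTC: 07:30–09:00, 09:30–10:10, 11:30–15:20, 16:30–17:00.
Thandi → UTC: 03:50–04:00, 05:30–06:50, 07:50–10:20, 11:50–12:50.
Ines ∩ Farrukh: 07:30–09:00, 09:30–09:40.
Ines ∩ Farrukh ∩ Thandi: 07:50–09:00, 09:30–09:40.
Windows ≥ 60 min: 07:50–09:00.

07:50–09:00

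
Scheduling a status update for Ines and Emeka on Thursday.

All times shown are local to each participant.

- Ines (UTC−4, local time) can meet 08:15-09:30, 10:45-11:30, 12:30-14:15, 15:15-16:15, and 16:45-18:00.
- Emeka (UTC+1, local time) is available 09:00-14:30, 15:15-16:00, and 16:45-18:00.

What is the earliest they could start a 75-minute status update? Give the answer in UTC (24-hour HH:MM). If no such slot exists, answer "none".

12:15

Ines → UTC: 12:15–13:30, 14:45–15:30, 16:30–18:15, 19:15–20:15, 20:45–22:00.
Emeka → UTC: 08:00–13:30, 14:15–15:00, 15:45–17:00.
Ines ∩ Emeka: 12:15–13:30, 14:45–15:00, 16:30–17:00.
Windows ≥ 75 min: 12:15–13:30.
Earliest such window starts at 12:15.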